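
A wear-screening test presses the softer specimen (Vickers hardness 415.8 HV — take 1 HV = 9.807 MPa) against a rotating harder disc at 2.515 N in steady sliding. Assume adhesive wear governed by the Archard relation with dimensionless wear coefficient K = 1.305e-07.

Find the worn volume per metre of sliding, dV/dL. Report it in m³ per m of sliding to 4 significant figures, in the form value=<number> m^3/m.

value=8.049e-17 m^3/m

All working math holds full precision; intermediates are shown rounded. Rounded just once: 4 significant figures.
Hardness H = 415.8 HV × 9.807 MPa/HV = 4078 MPa = 4.078e+09 Pa.
Expressed in SI base units: W = 2.515 N, H = 4.078e+09 Pa, K = 1.305e-07.
Sliding wear rate dV/dL = K·W/H — distance-free: 1.305e-07 · 2.515 / 4.078e+09 = 8.049e-17 m³/m.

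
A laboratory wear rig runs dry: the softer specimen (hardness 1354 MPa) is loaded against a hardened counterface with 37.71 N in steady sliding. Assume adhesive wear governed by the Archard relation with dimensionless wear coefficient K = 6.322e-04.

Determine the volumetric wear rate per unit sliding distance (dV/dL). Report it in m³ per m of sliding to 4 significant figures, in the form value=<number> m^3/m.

value=1.761e-11 m^3/m

Every step carries full precision, and displayed values are rounded — one final rounding, at four significant digits.
Convert: Hardness H = 1354 MPa = 1.354e+09 Pa.
Collected in SI base units: W = 37.71 N, H = 1.354e+09 Pa, K = 6.322e-04.
Volumetric rate dV/dL = K·W/H (no L dependence): 6.322e-04 · 37.71 / 1.354e+09 = 1.761e-11 m³/m.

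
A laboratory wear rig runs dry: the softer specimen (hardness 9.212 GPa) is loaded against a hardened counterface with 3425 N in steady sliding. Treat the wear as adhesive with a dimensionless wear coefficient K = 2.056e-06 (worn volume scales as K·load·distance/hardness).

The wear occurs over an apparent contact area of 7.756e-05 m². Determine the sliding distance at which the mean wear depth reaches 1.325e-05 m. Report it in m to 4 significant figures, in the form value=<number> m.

Every step holds full precision. The intermediates appear rounded, and a lone final rounding: four significant figures.
Hardness H = 9.212 GPa = 9.212e+09 Pa.
As SI base values: W = 3425 N, H = 9.212e+09 Pa, K = 2.056e-06.
Wearable volume V_lim = h_lim·A = 1.325e-05 · 7.756e-05 = 1.028e-09 m³.
Life L = V_lim·H/(K·W) = 1.028e-09 · 9.212e+09 / (2.056e-06 · 3425) = 1344 m.

value=1344 m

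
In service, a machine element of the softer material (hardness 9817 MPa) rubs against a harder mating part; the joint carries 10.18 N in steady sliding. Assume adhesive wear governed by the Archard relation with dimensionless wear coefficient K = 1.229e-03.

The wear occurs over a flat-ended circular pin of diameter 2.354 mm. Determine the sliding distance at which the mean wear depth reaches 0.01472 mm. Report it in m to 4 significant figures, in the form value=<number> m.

value=50.27 m

All arithmetic keeps full precision, and the intermediates are displayed rounded, and a lone final rounding to four significant digits.
Convert: Hardness H = 9817 MPa = 9.817e+09 Pa.
Convert: Pin diameter d = 2.354 mm = 0.002354 m. Contact area A = π·d²/4 = π·(0.002354 m)²/4 = 4.352e-06 m².
Convert: Depth limit h_lim = 0.01472 mm = 1.472e-05 m.
SI base units throughout: W = 10.18 N, H = 9.817e+09 Pa, K = 1.229e-03.
Permissible volume V_lim = h_lim·A = 1.472e-05 · 4.352e-06 = 6.406e-11 m³.
Sliding life L = V_lim·H/(K·W) = 6.406e-11 · 9.817e+09 / (1.229e-03 · 10.18) = 50.27 m.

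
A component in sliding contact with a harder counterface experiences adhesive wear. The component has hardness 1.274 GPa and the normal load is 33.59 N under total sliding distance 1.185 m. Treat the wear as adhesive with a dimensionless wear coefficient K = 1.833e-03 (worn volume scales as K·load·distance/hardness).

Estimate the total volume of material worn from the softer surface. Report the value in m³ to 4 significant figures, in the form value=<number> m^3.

value=5.727e-11 m^3

Intermediates are printed rounded — all arithmetic maintains exact precision; a lone final rounding: 4 significant figures.
Hardness H = 1.274 GPa = 1.274e+09 Pa.
In SI base units: W = 33.59 N, H = 1.274e+09 Pa, K = 1.833e-03.
Apply Archard: V = K·W·L/H = 1.833e-03 · 33.59 · 1.185 / 1.274e+09 = 5.727e-11 m³.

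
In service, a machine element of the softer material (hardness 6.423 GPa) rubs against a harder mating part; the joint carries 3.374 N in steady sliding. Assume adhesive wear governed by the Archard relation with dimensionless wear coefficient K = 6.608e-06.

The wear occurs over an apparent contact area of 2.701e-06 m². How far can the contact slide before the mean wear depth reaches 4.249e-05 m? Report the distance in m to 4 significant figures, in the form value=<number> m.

Intermediates are shown rounded — all arithmetic carries full precision. Rounded just once, at 4 significant digits.
Hardness H = 6.423 GPa = 6.423e+09 Pa.
In SI base units: W = 3.374 N, H = 6.423e+09 Pa, K = 6.608e-06.
Volume at the limit: V_lim = h_lim·A = 4.249e-05 · 2.701e-06 = 1.148e-10 m³.
Inverting, life L = V_lim·H/(K·W) = 1.148e-10 · 6.423e+09 / (6.608e-06 · 3.374) = 3.306e+04 m.

value=3.306e+04 m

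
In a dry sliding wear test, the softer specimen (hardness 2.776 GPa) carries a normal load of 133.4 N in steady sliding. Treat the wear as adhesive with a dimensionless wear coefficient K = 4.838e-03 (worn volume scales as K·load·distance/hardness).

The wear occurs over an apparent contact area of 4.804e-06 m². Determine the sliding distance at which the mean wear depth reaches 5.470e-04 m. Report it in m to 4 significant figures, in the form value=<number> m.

value=11.30 m

Intermediates are printed rounded. The algebra keeps full precision. Rounded once at the end: four significant figures.
Convert: Hardness H = 2.776 GPa = 2.776e+09 Pa.
Restated in SI base units: W = 133.4 N, H = 2.776e+09 Pa, K = 4.838e-03.
Permissible volume V_lim = h_lim·A = 5.470e-04 · 4.804e-06 = 2.628e-09 m³.
Sliding life L = V_lim·H/(K·W) = 2.628e-09 · 2.776e+09 / (4.838e-03 · 133.4) = 11.30 m.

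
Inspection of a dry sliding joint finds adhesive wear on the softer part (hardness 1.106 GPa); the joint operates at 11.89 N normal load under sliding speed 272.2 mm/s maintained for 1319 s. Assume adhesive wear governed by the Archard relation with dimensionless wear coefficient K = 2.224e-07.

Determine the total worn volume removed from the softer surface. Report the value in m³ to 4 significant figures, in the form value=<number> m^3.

Intermediates are printed rounded. All arithmetic runs at full precision, and a single final rounding to four significant figures.
Sliding speed v = 272.2 mm/s = 0.2722 m/s. The distance L = v·t = 0.2722 m/s × 1319 s = 359.0 m.
Hardness H = 1.106 GPa = 1.106e+09 Pa.
SI base units throughout: W = 11.89 N, H = 1.106e+09 Pa, K = 2.224e-07.
Archard relation: V = K·W·L/H = 2.224e-07 · 11.89 · 359.0 / 1.106e+09 = 8.584e-13 m³.

value=8.584e-13 m^3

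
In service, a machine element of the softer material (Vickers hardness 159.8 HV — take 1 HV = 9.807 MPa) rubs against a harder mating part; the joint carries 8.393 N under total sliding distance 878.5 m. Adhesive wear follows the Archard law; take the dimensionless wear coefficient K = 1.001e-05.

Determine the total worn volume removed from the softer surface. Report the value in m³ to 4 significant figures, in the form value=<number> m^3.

Intermediate values are shown rounded; all arithmetic keeps exact precision, and rounded just once, at 4 significant figures.
Convert: Hardness H = 159.8 HV × 9.807 MPa/HV = 1567 MPa = 1.567e+09 Pa.
Working in SI base units: W = 8.393 N, H = 1.567e+09 Pa, K = 1.001e-05.
Archard relation: V = K·W·L/H = 1.001e-05 · 8.393 · 878.5 / 1.567e+09 = 4.710e-11 m³.

value=4.710e-11 m^3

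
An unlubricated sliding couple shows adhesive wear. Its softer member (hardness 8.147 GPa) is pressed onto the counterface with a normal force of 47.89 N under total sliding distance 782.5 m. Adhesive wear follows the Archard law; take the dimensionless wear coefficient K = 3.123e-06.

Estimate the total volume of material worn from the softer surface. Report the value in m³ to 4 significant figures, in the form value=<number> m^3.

value=1.436e-11 m^3

Each operation maintains full float precision; intermediates appear rounded, and one final rounding, at four significant digits.
Convert: Hardness H = 8.147 GPa = 8.147e+09 Pa.
Expressed in SI base units: W = 47.89 N, H = 8.147e+09 Pa, K = 3.123e-06.
Wear volume V = K·W·L/H = 3.123e-06 · 47.89 · 782.5 / 8.147e+09 = 1.436e-11 m³.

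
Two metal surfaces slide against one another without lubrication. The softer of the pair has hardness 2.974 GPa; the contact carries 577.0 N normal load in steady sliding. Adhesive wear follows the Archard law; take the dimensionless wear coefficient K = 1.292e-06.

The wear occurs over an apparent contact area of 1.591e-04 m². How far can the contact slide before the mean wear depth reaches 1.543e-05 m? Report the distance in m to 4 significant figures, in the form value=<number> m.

value=9794 m

The intermediates are displayed rounded — every step runs at full precision, and a lone final rounding to 4 significant figures.
Hardness H = 2.974 GPa = 2.974e+09 Pa.
Collected in SI base units: W = 577.0 N, H = 2.974e+09 Pa, K = 1.292e-06.
Allowed volume V_lim = h_lim·A = 1.543e-05 · 1.591e-04 = 2.455e-09 m³.
Sliding life L = V_lim·H/(K·W) = 2.455e-09 · 2.974e+09 / (1.292e-06 · 577.0) = 9794 m.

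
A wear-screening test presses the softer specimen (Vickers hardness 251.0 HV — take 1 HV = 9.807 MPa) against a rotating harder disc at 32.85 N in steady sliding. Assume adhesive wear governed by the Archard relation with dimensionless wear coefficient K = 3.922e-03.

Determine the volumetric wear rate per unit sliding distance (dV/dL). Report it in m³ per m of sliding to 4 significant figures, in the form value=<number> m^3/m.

The computation holds full precision, and printed values are rounded — rounded just once, at four significant figures.
Hardness H = 251.0 HV × 9.807 MPa/HV = 2462 MPa = 2.462e+09 Pa.
In SI base units, W = 32.85 N, H = 2.462e+09 Pa, K = 3.922e-03.
The wear rate dV/dL = K·W/H (no L dependence): 3.922e-03 · 32.85 / 2.462e+09 = 5.234e-11 m³/m.

value=5.234e-11 m^3/m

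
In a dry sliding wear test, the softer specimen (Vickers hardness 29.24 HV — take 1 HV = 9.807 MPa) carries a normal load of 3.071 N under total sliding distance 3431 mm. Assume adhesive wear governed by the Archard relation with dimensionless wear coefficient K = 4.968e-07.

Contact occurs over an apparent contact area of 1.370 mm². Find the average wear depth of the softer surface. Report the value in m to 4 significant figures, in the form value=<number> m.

Displayed values are rounded; the computation carries exact precision; a single final rounding to four significant figures.
Sliding distance L = 3431 mm = 3.431 m.
Hardness H = 29.24 HV × 9.807 MPa/HV = 286.8 MPa = 2.868e+08 Pa.
Contact area A = 1.370 mm² = 1.370e-06 m².
Restated in SI base units: W = 3.071 N, H = 2.868e+08 Pa, K = 4.968e-07.
The Archard volume V = K·W·L/H = 4.968e-07 · 3.071 · 3.431 / 2.868e+08 = 1.825e-14 m³.
Wear depth h = V/A = 1.825e-14 / 1.370e-06 = 1.332e-08 m.

value=1.332e-08 m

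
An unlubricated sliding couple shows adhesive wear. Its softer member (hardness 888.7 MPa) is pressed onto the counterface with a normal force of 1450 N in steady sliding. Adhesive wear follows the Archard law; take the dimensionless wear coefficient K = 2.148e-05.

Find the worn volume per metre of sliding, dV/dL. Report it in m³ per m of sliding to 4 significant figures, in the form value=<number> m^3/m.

value=3.505e-11 m^3/m

The intermediates are printed rounded; each operation runs at full precision; rounded just once: four significant digits.
Hardness H = 888.7 MPa = 8.887e+08 Pa.
Expressed in SI base units: W = 1450 N, H = 8.887e+08 Pa, K = 2.148e-05.
The wear rate dV/dL = K·W/H, per unit distance: 2.148e-05 · 1450 / 8.887e+08 = 3.505e-11 m³/m.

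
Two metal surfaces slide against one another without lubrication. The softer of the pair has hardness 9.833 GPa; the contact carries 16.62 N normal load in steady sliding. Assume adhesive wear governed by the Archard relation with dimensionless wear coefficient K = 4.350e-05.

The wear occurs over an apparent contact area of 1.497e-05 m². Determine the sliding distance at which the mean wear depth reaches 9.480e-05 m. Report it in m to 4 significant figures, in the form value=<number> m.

The intermediates are displayed rounded, and each operation runs at exact precision, and one last rounding to 4 significant digits.
Convert: Hardness H = 9.833 GPa = 9.833e+09 Pa.
Restated in SI base units: W = 16.62 N, H = 9.833e+09 Pa, K = 4.350e-05.
Allowed volume V_lim = h_lim·A = 9.480e-05 · 1.497e-05 = 1.419e-09 m³.
Life L = V_lim·H/(K·W) = 1.419e-09 · 9.833e+09 / (4.350e-05 · 16.62) = 1.930e+04 m.

value=1.930e+04 m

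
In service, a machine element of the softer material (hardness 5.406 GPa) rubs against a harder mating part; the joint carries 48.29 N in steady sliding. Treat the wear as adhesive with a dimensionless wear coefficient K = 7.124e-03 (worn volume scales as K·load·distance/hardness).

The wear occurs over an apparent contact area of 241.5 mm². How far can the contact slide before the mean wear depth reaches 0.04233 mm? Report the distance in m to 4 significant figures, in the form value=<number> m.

All arithmetic keeps exact precision, and intermediate values appear rounded; one final rounding to four significant figures.
Hardness H = 5.406 GPa = 5.406e+09 Pa.
Contact area A = 241.5 mm² = 2.415e-04 m².
Depth limit h_lim = 0.04233 mm = 4.233e-05 m.
In SI base units, W = 48.29 N, H = 5.406e+09 Pa, K = 7.124e-03.
Wearable volume V_lim = h_lim·A = 4.233e-05 · 2.415e-04 = 1.022e-08 m³.
Sliding life L = V_lim·H/(K·W) = 1.022e-08 · 5.406e+09 / (7.124e-03 · 48.29) = 160.6 m.

value=160.6 m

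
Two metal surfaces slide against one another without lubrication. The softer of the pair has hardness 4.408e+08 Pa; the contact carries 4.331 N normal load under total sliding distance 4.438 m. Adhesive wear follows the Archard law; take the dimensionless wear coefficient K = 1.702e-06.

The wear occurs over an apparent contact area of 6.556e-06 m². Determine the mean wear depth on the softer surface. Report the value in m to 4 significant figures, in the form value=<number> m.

value=1.132e-08 m

All arithmetic keeps full float precision — shown intermediates are rounded; rounded just once, at four significant digits.
Restated in SI base units: W = 4.331 N, H = 4.408e+08 Pa, K = 1.702e-06.
Apply Archard: V = K·W·L/H = 1.702e-06 · 4.331 · 4.438 / 4.408e+08 = 7.422e-14 m³.
Wear depth h = V/A = 7.422e-14 / 6.556e-06 = 1.132e-08 m.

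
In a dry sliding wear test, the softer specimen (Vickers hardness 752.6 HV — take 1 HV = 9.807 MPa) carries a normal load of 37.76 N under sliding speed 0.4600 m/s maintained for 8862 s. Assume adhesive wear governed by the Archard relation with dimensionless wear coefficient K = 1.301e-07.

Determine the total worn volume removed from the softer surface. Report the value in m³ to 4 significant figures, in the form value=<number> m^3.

value=2.713e-12 m^3

Every step holds exact precision, and the intermediates appear rounded — one final rounding, at 4 significant digits.
Total distance L = v·t = 0.4600 m/s × 8862 s = 4077 m.
Hardness H = 752.6 HV × 9.807 MPa/HV = 7381 MPa = 7.381e+09 Pa.
As SI base values: W = 37.76 N, H = 7.381e+09 Pa, K = 1.301e-07.
By Archard's law, V = K·W·L/H = 1.301e-07 · 37.76 · 4077 / 7.381e+09 = 2.713e-12 m³.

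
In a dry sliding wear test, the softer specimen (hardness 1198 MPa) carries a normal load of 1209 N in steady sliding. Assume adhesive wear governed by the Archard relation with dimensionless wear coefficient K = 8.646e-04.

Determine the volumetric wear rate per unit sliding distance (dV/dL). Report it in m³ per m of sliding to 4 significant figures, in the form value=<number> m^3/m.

value=8.725e-10 m^3/m

Intermediates are displayed rounded — all arithmetic keeps full float precision — one final rounding to four significant digits.
Hardness H = 1198 MPa = 1.198e+09 Pa.
Collected in SI base units: W = 1209 N, H = 1.198e+09 Pa, K = 8.646e-04.
Rate of wear dV/dL = K·W/H (independent of L): 8.646e-04 · 1209 / 1.198e+09 = 8.725e-10 m³/m.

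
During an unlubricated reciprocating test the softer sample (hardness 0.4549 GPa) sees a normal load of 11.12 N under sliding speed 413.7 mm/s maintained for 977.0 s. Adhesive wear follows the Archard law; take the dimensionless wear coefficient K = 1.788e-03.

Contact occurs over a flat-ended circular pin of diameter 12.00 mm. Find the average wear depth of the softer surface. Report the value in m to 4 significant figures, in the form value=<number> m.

value=1.562e-04 m

Intermediates are shown rounded, and all arithmetic carries exact precision. Rounded once at the end: four significant digits.
Sliding speed v = 413.7 mm/s = 0.4137 m/s. The distance L = v·t = 0.4137 m/s × 977.0 s = 404.2 m.
Hardness H = 0.4549 GPa = 4.549e+08 Pa.
Pin diameter d = 12.00 mm = 0.01200 m. Contact area A = π·d²/4 = π·(0.01200 m)²/4 = 1.131e-04 m².
Restated in SI base units: W = 11.12 N, H = 4.549e+08 Pa, K = 1.788e-03.
Volume removed: V = K·W·L/H = 1.788e-03 · 11.12 · 404.2 / 4.549e+08 = 1.767e-08 m³.
Mean wear depth h = V/A = 1.767e-08 / 1.131e-04 = 1.562e-04 m.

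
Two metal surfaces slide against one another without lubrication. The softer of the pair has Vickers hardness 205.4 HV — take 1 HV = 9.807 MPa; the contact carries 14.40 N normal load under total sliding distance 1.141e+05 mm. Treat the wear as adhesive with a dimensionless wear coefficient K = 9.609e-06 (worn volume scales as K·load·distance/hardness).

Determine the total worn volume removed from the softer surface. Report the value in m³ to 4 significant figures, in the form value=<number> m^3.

value=7.838e-12 m^3

Each operation maintains full precision — the intermediates are shown rounded — a lone final rounding to 4 significant figures.
Distance L = 1.141e+05 mm = 114.1 m.
Hardness H = 205.4 HV × 9.807 MPa/HV = 2014 MPa = 2.014e+09 Pa.
Expressed in SI base units: W = 14.40 N, H = 2.014e+09 Pa, K = 9.609e-06.
By Archard's law, V = K·W·L/H = 9.609e-06 · 14.40 · 114.1 / 2.014e+09 = 7.838e-12 m³.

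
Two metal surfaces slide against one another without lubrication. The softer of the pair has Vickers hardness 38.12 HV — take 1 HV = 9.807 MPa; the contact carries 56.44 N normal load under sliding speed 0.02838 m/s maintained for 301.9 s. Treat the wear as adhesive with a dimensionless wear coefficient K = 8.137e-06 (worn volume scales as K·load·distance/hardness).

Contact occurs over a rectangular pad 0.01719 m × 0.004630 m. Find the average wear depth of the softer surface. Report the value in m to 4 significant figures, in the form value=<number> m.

value=1.322e-07 m

Every step holds exact precision — the intermediates are displayed rounded — a lone final rounding, at four significant figures.
Sliding distance L = v·t = 0.02838 m/s × 301.9 s = 8.568 m.
Hardness H = 38.12 HV × 9.807 MPa/HV = 373.8 MPa = 3.738e+08 Pa.
Contact area A = 0.01719 m × 0.004630 m = 7.959e-05 m².
Expressed in SI base units: W = 56.44 N, H = 3.738e+08 Pa, K = 8.137e-06.
Worn volume V = K·W·L/H = 8.137e-06 · 56.44 · 8.568 / 3.738e+08 = 1.053e-11 m³.
Depth of wear h = V/A = 1.053e-11 / 7.959e-05 = 1.322e-07 m.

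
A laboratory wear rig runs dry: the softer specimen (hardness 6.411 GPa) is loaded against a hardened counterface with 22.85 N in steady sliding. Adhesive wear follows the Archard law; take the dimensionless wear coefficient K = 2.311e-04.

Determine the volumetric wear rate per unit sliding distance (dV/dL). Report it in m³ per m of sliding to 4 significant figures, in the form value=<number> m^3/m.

Intermediate values appear rounded — each operation maintains full precision. Rounded just once, at 4 significant figures.
Convert: Hardness H = 6.411 GPa = 6.411e+09 Pa.
Collected in SI base units: W = 22.85 N, H = 6.411e+09 Pa, K = 2.311e-04.
Rate of wear dV/dL = K·W/H, so: 2.311e-04 · 22.85 / 6.411e+09 = 8.237e-13 m³/m.

value=8.237e-13 m^3/m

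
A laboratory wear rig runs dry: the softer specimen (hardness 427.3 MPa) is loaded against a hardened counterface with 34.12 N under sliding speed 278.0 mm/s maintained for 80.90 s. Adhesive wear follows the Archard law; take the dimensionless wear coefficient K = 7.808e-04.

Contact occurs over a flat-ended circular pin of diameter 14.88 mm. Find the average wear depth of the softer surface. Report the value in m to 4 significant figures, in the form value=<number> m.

value=8.063e-06 m

Quoted intermediates are rounded — all arithmetic maintains exact precision; rounded just once to four significant digits.
Sliding speed v = 278.0 mm/s = 0.2780 m/s. Distance covered L = v·t = 0.2780 m/s × 80.90 s = 22.49 m.
Hardness H = 427.3 MPa = 4.273e+08 Pa.
Pin diameter d = 14.88 mm = 0.01488 m. Contact area A = π·d²/4 = π·(0.01488 m)²/4 = 1.739e-04 m².
Working in SI base units: W = 34.12 N, H = 4.273e+08 Pa, K = 7.808e-04.
Wear volume V = K·W·L/H = 7.808e-04 · 34.12 · 22.49 / 4.273e+08 = 1.402e-09 m³.
Average depth h = V/A = 1.402e-09 / 1.739e-04 = 8.063e-06 m.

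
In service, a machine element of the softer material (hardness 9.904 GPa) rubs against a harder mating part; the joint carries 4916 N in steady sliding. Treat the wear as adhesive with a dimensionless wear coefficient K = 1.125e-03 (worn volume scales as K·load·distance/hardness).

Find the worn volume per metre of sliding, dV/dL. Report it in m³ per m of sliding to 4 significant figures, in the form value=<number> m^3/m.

Shown intermediates are rounded, and the algebra runs at full float precision — one last rounding to 4 significant figures.
Hardness H = 9.904 GPa = 9.904e+09 Pa.
SI base units throughout: W = 4916 N, H = 9.904e+09 Pa, K = 1.125e-03.
Wear rate dV/dL = K·W/H: 1.125e-03 · 4916 / 9.904e+09 = 5.584e-10 m³/m.

value=5.584e-10 m^3/m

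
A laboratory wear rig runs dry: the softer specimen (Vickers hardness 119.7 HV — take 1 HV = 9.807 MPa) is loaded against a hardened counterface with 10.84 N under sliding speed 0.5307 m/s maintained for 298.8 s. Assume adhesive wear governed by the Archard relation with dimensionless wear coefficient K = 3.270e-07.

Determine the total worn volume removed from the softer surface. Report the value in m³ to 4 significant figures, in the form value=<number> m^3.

value=4.788e-13 m^3

All arithmetic carries exact precision — intermediates appear rounded. Rounded once at the end, at 4 significant digits.
Convert: Sliding distance L = v·t = 0.5307 m/s × 298.8 s = 158.6 m.
Convert: Hardness H = 119.7 HV × 9.807 MPa/HV = 1174 MPa = 1.174e+09 Pa.
Expressed in SI base units: W = 10.84 N, H = 1.174e+09 Pa, K = 3.270e-07.
By Archard's law, V = K·W·L/H = 3.270e-07 · 10.84 · 158.6 / 1.174e+09 = 4.788e-13 m³.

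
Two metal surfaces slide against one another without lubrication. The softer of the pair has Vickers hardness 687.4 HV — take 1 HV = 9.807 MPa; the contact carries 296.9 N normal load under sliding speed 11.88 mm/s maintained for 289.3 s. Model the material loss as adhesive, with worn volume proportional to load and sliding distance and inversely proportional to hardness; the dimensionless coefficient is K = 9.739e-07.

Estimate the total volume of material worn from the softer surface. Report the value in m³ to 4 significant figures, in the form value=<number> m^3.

Each operation maintains full float precision. Quoted intermediates are rounded — rounded once at the end, at four significant figures.
Sliding speed v = 11.88 mm/s = 0.01188 m/s. The distance L = v·t = 0.01188 m/s × 289.3 s = 3.437 m.
Hardness H = 687.4 HV × 9.807 MPa/HV = 6741 MPa = 6.741e+09 Pa.
As SI base values: W = 296.9 N, H = 6.741e+09 Pa, K = 9.739e-07.
By Archard's law, V = K·W·L/H = 9.739e-07 · 296.9 · 3.437 / 6.741e+09 = 1.474e-13 m³.

value=1.474e-13 m^3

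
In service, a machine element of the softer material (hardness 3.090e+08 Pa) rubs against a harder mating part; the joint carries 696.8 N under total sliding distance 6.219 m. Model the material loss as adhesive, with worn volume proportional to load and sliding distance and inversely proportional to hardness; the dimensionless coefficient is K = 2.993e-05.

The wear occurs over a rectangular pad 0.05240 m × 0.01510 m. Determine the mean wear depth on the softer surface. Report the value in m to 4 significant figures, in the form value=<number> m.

The intermediates are displayed rounded. The computation maintains full precision. Rounded just once, at four significant figures.
Contact area A = 0.05240 m × 0.01510 m = 7.912e-04 m².
Collected in SI base units: W = 696.8 N, H = 3.090e+08 Pa, K = 2.993e-05.
Archard volume V = K·W·L/H = 2.993e-05 · 696.8 · 6.219 / 3.090e+08 = 4.197e-10 m³.
Mean depth h = V/A = 4.197e-10 / 7.912e-04 = 5.305e-07 m.

value=5.305e-07 m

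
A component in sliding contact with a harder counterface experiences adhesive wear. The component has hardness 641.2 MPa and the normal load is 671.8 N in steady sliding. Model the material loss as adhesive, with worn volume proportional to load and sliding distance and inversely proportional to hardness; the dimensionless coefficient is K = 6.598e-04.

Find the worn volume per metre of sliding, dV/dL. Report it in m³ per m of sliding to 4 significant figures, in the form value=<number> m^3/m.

value=6.913e-10 m^3/m

Each operation carries exact precision. Intermediate values are printed rounded. Rounded once at the end, at 4 significant figures.
Convert: Hardness H = 641.2 MPa = 6.412e+08 Pa.
In SI base units: W = 671.8 N, H = 6.412e+08 Pa, K = 6.598e-04.
Rate of wear dV/dL = K·W/H, so: 6.598e-04 · 671.8 / 6.412e+08 = 6.913e-10 m³/m.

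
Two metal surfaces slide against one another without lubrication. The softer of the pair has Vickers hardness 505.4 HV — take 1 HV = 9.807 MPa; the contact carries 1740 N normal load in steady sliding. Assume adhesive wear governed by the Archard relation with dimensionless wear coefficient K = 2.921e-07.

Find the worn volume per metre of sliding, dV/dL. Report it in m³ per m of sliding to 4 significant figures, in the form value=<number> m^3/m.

value=1.025e-13 m^3/m

The algebra carries full precision, and displayed values are rounded, and a single final rounding: four significant figures.
Hardness H = 505.4 HV × 9.807 MPa/HV = 4956 MPa = 4.956e+09 Pa.
Expressed in SI base units: W = 1740 N, H = 4.956e+09 Pa, K = 2.921e-07.
Sliding wear rate dV/dL = K·W/H: 2.921e-07 · 1740 / 4.956e+09 = 1.025e-13 m³/m.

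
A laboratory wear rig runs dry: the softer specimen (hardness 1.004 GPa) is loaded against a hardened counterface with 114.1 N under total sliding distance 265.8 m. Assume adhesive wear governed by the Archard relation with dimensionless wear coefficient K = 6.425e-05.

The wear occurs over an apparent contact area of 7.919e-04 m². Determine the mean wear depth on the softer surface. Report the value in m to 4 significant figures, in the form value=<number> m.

The computation maintains full precision — quoted intermediates are rounded; one last rounding: 4 significant digits.
Convert: Hardness H = 1.004 GPa = 1.004e+09 Pa.
In SI base units: W = 114.1 N, H = 1.004e+09 Pa, K = 6.425e-05.
Wear volume V = K·W·L/H = 6.425e-05 · 114.1 · 265.8 / 1.004e+09 = 1.941e-09 m³.
Average depth h = V/A = 1.941e-09 / 7.919e-04 = 2.451e-06 m.

value=2.451e-06 m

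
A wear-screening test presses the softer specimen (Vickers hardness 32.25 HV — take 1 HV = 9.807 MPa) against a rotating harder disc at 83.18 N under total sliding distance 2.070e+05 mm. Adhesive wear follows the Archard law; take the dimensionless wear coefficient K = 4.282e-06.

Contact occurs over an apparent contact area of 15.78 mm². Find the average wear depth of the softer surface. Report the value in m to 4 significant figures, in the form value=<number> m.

value=1.477e-05 m

Each operation maintains full precision; the intermediates are displayed rounded — one final rounding, at 4 significant figures.
Convert: Total distance L = 2.070e+05 mm = 207.0 m.
Convert: Hardness H = 32.25 HV × 9.807 MPa/HV = 316.3 MPa = 3.163e+08 Pa.
Convert: Contact area A = 15.78 mm² = 1.578e-05 m².
As SI base values: W = 83.18 N, H = 3.163e+08 Pa, K = 4.282e-06.
Worn volume V = K·W·L/H = 4.282e-06 · 83.18 · 207.0 / 3.163e+08 = 2.331e-10 m³.
Wear depth h = V/A = 2.331e-10 / 1.578e-05 = 1.477e-05 m.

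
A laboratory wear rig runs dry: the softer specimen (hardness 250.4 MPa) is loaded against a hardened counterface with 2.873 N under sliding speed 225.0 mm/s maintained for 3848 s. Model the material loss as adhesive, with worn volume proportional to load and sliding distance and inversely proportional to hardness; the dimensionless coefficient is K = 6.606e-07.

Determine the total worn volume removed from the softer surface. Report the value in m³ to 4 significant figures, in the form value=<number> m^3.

value=6.562e-12 m^3

The intermediates are displayed rounded, and the computation carries exact precision; a lone final rounding, at 4 significant digits.
Sliding speed v = 225.0 mm/s = 0.2250 m/s. Distance L = v·t = 0.2250 m/s × 3848 s = 865.8 m.
Hardness H = 250.4 MPa = 2.504e+08 Pa.
Working in SI base units: W = 2.873 N, H = 2.504e+08 Pa, K = 6.606e-07.
By Archard's law, V = K·W·L/H = 6.606e-07 · 2.873 · 865.8 / 2.504e+08 = 6.562e-12 m³.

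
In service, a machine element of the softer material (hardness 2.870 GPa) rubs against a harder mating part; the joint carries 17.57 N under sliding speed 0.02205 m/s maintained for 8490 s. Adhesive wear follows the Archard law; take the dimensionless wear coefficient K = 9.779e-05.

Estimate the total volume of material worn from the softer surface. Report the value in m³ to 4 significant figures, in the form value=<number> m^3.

Every step carries full float precision. Intermediates are displayed rounded, and rounded once at the end to four significant figures.
Convert: Distance L = v·t = 0.02205 m/s × 8490 s = 187.2 m.
Convert: Hardness H = 2.870 GPa = 2.870e+09 Pa.
In SI base units, W = 17.57 N, H = 2.870e+09 Pa, K = 9.779e-05.
Worn volume V = K·W·L/H = 9.779e-05 · 17.57 · 187.2 / 2.870e+09 = 1.121e-10 m³.

value=1.121e-10 m^3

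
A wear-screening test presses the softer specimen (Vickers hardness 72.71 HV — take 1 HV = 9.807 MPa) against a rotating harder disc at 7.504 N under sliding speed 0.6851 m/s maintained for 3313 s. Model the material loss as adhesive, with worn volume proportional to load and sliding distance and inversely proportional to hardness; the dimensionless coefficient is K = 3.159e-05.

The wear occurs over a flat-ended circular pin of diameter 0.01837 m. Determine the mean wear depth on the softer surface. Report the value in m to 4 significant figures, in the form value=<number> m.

value=2.847e-06 m

Intermediate values appear rounded — all arithmetic holds full float precision. Rounded once at the end to four significant figures.
Total distance L = v·t = 0.6851 m/s × 3313 s = 2270 m.
Hardness H = 72.71 HV × 9.807 MPa/HV = 713.1 MPa = 7.131e+08 Pa.
Contact area A = π·d²/4 = π·(0.01837 m)²/4 = 2.650e-04 m².
Restated in SI base units: W = 7.504 N, H = 7.131e+08 Pa, K = 3.159e-05.
By Archard's law, V = K·W·L/H = 3.159e-05 · 7.504 · 2270 / 7.131e+08 = 7.545e-10 m³.
Depth h = V/A = 7.545e-10 / 2.650e-04 = 2.847e-06 m.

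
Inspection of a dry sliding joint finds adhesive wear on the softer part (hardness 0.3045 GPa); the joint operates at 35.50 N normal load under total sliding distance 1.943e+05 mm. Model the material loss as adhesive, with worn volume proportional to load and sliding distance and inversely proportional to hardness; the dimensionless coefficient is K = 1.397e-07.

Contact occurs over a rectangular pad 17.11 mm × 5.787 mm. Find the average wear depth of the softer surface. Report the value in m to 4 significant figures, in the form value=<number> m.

value=3.196e-08 m

All arithmetic maintains full precision; intermediate values are printed rounded — one final rounding, at four significant figures.
Sliding distance L = 1.943e+05 mm = 194.3 m.
Hardness H = 0.3045 GPa = 3.045e+08 Pa.
Pad sides 17.11 mm × 5.787 mm = 0.01711 m × 0.005787 m. Contact area A = 0.01711 m × 0.005787 m = 9.902e-05 m².
As SI base values: W = 35.50 N, H = 3.045e+08 Pa, K = 1.397e-07.
Apply Archard: V = K·W·L/H = 1.397e-07 · 35.50 · 194.3 / 3.045e+08 = 3.165e-12 m³.
Mean depth h = V/A = 3.165e-12 / 9.902e-05 = 3.196e-08 m.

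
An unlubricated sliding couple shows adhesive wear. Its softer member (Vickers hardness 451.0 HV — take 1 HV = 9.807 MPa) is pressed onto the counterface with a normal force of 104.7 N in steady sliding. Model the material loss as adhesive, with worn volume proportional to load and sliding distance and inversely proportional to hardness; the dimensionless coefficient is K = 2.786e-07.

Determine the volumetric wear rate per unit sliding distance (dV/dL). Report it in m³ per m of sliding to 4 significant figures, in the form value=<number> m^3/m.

Printed values are rounded. All arithmetic carries full float precision — one last rounding, at four significant figures.
Convert: Hardness H = 451.0 HV × 9.807 MPa/HV = 4423 MPa = 4.423e+09 Pa.
SI base units throughout: W = 104.7 N, H = 4.423e+09 Pa, K = 2.786e-07.
Wear rate dV/dL = K·W/H: 2.786e-07 · 104.7 / 4.423e+09 = 6.595e-15 m³/m.

value=6.595e-15 m^3/m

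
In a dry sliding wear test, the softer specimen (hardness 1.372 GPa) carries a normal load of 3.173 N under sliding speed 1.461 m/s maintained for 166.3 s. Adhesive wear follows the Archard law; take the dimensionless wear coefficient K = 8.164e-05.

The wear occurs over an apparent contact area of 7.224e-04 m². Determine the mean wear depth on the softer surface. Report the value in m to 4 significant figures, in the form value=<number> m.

The algebra holds exact precision. The intermediates are printed rounded, and rounded once at the end: 4 significant figures.
The distance L = v·t = 1.461 m/s × 166.3 s = 243.0 m.
Hardness H = 1.372 GPa = 1.372e+09 Pa.
Restated in SI base units: W = 3.173 N, H = 1.372e+09 Pa, K = 8.164e-05.
Archard relation: V = K·W·L/H = 8.164e-05 · 3.173 · 243.0 / 1.372e+09 = 4.587e-11 m³.
Average depth h = V/A = 4.587e-11 / 7.224e-04 = 6.350e-08 m.

value=6.350e-08 m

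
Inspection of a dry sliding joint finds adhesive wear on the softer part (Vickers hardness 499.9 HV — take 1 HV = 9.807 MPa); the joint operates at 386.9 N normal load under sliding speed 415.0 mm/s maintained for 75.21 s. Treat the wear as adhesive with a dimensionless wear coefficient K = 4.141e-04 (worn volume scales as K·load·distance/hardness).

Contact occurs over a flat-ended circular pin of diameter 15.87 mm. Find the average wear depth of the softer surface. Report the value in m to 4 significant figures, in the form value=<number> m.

Displayed values are rounded; the algebra keeps full precision. Rounded once at the end, at 4 significant digits.
Sliding speed v = 415.0 mm/s = 0.4150 m/s. Distance L = v·t = 0.4150 m/s × 75.21 s = 31.21 m.
Hardness H = 499.9 HV × 9.807 MPa/HV = 4903 MPa = 4.903e+09 Pa.
Pin diameter d = 15.87 mm = 0.01587 m. Contact area A = π·d²/4 = π·(0.01587 m)²/4 = 1.978e-04 m².
Collected in SI base units: W = 386.9 N, H = 4.903e+09 Pa, K = 4.141e-04.
Apply Archard: V = K·W·L/H = 4.141e-04 · 386.9 · 31.21 / 4.903e+09 = 1.020e-09 m³.
Depth of wear h = V/A = 1.020e-09 / 1.978e-04 = 5.157e-06 m.

value=5.157e-06 m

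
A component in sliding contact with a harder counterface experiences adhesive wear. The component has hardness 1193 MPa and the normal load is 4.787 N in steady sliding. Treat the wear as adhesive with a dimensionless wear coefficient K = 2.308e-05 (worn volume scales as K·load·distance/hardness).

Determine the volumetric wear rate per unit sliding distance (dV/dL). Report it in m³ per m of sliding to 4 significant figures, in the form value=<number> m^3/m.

The intermediates are displayed rounded — every step holds exact precision, and one last rounding, at four significant figures.
Hardness H = 1193 MPa = 1.193e+09 Pa.
Restated in SI base units: W = 4.787 N, H = 1.193e+09 Pa, K = 2.308e-05.
Sliding wear rate dV/dL = K·W/H, per unit distance: 2.308e-05 · 4.787 / 1.193e+09 = 9.261e-14 m³/m.

value=9.261e-14 m^3/m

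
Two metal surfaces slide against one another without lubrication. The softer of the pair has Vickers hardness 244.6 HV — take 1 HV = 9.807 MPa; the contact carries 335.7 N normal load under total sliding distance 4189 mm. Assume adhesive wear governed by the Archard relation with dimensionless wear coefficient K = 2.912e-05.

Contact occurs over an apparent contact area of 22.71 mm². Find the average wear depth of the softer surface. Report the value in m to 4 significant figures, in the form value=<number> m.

All arithmetic carries exact precision, and intermediates appear rounded. Rounded once at the end to 4 significant digits.
Convert: Path length L = 4189 mm = 4.189 m.
Convert: Hardness H = 244.6 HV × 9.807 MPa/HV = 2399 MPa = 2.399e+09 Pa.
Convert: Contact area A = 22.71 mm² = 2.271e-05 m².
As SI base values: W = 335.7 N, H = 2.399e+09 Pa, K = 2.912e-05.
Apply Archard: V = K·W·L/H = 2.912e-05 · 335.7 · 4.189 / 2.399e+09 = 1.707e-11 m³.
Depth of wear h = V/A = 1.707e-11 / 2.271e-05 = 7.517e-07 m.

value=7.517e-07 m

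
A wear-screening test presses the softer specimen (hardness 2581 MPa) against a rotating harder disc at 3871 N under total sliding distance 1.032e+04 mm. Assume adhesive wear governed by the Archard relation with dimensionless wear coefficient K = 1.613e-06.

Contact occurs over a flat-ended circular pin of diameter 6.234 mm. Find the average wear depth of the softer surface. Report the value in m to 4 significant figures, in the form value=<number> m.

value=8.179e-07 m

All arithmetic carries exact precision; intermediate values are displayed rounded. Rounded once at the end, at four significant digits.
Distance covered L = 1.032e+04 mm = 10.32 m.
Hardness H = 2581 MPa = 2.581e+09 Pa.
Pin diameter d = 6.234 mm = 0.006234 m. Contact area A = π·d²/4 = π·(0.006234 m)²/4 = 3.052e-05 m².
As SI base values: W = 3871 N, H = 2.581e+09 Pa, K = 1.613e-06.
The Archard volume V = K·W·L/H = 1.613e-06 · 3871 · 10.32 / 2.581e+09 = 2.497e-11 m³.
Depth h = V/A = 2.497e-11 / 3.052e-05 = 8.179e-07 m.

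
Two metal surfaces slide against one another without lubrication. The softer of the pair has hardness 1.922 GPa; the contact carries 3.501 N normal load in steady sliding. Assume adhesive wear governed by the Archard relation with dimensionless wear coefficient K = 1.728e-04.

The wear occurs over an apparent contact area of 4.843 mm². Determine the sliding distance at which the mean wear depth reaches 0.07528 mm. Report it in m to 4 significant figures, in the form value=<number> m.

value=1158 m

Each operation runs at exact precision; intermediate values are shown rounded — rounded once at the end, at 4 significant figures.
Hardness H = 1.922 GPa = 1.922e+09 Pa.
Contact area A = 4.843 mm² = 4.843e-06 m².
Depth limit h_lim = 0.07528 mm = 7.528e-05 m.
Collected in SI base units: W = 3.501 N, H = 1.922e+09 Pa, K = 1.728e-04.
Allowed volume V_lim = h_lim·A = 7.528e-05 · 4.843e-06 = 3.646e-10 m³.
Life L = V_lim·H/(K·W) = 3.646e-10 · 1.922e+09 / (1.728e-04 · 3.501) = 1158 m.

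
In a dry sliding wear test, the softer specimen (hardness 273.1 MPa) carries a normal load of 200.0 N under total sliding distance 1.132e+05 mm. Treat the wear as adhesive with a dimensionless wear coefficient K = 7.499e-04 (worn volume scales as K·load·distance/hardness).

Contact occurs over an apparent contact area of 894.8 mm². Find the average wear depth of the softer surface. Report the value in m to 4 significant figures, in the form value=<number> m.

The intermediates appear rounded, and each operation maintains full float precision — a lone final rounding: 4 significant figures.
The distance L = 1.132e+05 mm = 113.2 m.
Hardness H = 273.1 MPa = 2.731e+08 Pa.
Contact area A = 894.8 mm² = 8.948e-04 m².
SI base units throughout: W = 200.0 N, H = 2.731e+08 Pa, K = 7.499e-04.
Worn volume V = K·W·L/H = 7.499e-04 · 200.0 · 113.2 / 2.731e+08 = 6.217e-08 m³.
Mean wear depth h = V/A = 6.217e-08 / 8.948e-04 = 6.948e-05 m.

value=6.948e-05 m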